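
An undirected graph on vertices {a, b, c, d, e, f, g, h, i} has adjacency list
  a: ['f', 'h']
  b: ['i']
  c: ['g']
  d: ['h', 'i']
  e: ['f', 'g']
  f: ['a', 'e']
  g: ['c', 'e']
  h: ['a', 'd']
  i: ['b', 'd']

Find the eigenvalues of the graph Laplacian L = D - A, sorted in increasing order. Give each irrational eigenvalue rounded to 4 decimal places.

With the vertex order [a, b, c, d, e, f, g, h, i], the degrees are [2, 1, 1, 2, 2, 2, 2, 2, 2], giving D = diag(2, 1, 1, 2, 2, 2, 2, 2, 2) and L = D - A. The multiplicity of 0 as a Laplacian eigenvalue equals the number of connected components.

[0, 0.1206, 0.4679, 1, 1.6527, 2.3473, 3, 3.5321, 3.8794]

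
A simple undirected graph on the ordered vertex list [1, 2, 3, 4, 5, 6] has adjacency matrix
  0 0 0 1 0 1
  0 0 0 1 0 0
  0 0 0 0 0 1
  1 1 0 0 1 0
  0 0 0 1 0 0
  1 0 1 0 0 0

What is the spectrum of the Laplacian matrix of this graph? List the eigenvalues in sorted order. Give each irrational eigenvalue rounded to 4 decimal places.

[0, 0.3249, 1, 1.4608, 3, 4.2143]

With the vertex order [1, 2, 3, 4, 5, 6], the degrees are [2, 1, 1, 3, 1, 2], giving D = diag(2, 1, 1, 3, 1, 2) and L = D - A. The multiplicity of 0 as a Laplacian eigenvalue equals the number of connected components. The eigenvalues sum to 10, which equals trace(L) = 2|E|. There is one zero in the spectrum, matching the 1 component.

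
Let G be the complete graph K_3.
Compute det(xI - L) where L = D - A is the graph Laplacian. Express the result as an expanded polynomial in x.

The graph has 3 vertices and degree multiset [2, 2, 2]; D is the diagonal matrix of degrees and L = D - A. L has integer entries, so p(x) = det(xI - L) has integer coefficients. Expanding the determinant yields x^3 - 6x^2 + 9x. The coefficient of x^2 equals -trace(L) = -6, matching the sum of degrees. The eigenvalues sum to 6, which equals trace(L) = 2|E|.

x^3 - 6x^2 + 9x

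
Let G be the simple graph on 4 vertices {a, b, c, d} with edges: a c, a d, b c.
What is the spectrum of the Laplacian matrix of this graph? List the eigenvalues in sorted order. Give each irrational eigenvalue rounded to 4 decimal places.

Reading degrees in the order [a, b, c, d] gives [2, 1, 2, 1]; set D = diag(2, 1, 2, 1) and form L = D - A. L is symmetric positive semidefinite, so every eigenvalue is real and nonnegative. There is one zero in the spectrum, matching the 1 component.

[0, 0.5858, 2, 3.4142]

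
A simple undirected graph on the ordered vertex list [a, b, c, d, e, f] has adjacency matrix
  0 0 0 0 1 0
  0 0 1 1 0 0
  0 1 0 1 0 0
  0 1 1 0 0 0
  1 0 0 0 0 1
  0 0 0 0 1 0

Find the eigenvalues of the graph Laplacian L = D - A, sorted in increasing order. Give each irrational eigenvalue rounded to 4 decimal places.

[0, 0, 1, 3, 3, 3]

With the vertex order [a, b, c, d, e, f], the degrees are [1, 2, 2, 2, 2, 1], giving D = diag(1, 2, 2, 2, 2, 1) and L = D - A. The multiplicity of 0 as a Laplacian eigenvalue equals the number of connected components. The 2 zero eigenvalues correspond to the 2 connected components.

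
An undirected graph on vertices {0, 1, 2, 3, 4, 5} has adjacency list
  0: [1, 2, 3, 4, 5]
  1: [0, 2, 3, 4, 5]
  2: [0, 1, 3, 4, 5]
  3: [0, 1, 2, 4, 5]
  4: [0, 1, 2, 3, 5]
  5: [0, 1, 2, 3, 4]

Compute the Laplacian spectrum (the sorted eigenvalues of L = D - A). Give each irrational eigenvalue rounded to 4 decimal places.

[0, 6, 6, 6, 6, 6]

Reading degrees in the order [0, 1, 2, 3, 4, 5] gives [5, 5, 5, 5, 5, 5]; set D = diag(5, 5, 5, 5, 5, 5) and form L = D - A. L is symmetric positive semidefinite, so every eigenvalue is real and nonnegative. The single zero eigenvalue shows the graph is connected.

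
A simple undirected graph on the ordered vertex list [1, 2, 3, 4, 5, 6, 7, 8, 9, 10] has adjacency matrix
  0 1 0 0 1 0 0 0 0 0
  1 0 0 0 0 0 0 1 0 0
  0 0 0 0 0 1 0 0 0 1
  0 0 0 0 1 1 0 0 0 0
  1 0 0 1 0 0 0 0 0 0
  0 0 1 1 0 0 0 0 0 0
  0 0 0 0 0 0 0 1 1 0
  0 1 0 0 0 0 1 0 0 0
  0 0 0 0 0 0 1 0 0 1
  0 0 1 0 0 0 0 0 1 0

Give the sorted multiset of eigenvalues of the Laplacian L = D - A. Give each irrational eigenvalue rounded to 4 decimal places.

[0, 0.3820, 0.3820, 1.3820, 1.3820, 2.6180, 2.6180, 3.6180, 3.6180, 4]

Each diagonal entry of L is the vertex degree and each off-diagonal entry is -1 where an edge is present, 0 otherwise; in the order [1, 2, 3, 4, 5, 6, 7, 8, 9, 10] the diagonal is [2, 2, 2, 2, 2, 2, 2, 2, 2, 2]. The multiplicity of 0 as a Laplacian eigenvalue equals the number of connected components. The single zero eigenvalue shows the graph is connected. The largest eigenvalue, 4, is at most the vertex count 10. The eigenvalues sum to 20, which equals trace(L) = 2|E|.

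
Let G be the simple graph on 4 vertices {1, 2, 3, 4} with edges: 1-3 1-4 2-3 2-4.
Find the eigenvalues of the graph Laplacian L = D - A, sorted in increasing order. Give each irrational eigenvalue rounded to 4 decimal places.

Reading degrees in the order [1, 2, 3, 4] gives [2, 2, 2, 2]; set D = diag(2, 2, 2, 2) and form L = D - A. Since every row of L sums to 0, the all-ones vector is in the kernel and 0 is an eigenvalue. The single zero eigenvalue shows the graph is connected.

[0, 2, 2, 4]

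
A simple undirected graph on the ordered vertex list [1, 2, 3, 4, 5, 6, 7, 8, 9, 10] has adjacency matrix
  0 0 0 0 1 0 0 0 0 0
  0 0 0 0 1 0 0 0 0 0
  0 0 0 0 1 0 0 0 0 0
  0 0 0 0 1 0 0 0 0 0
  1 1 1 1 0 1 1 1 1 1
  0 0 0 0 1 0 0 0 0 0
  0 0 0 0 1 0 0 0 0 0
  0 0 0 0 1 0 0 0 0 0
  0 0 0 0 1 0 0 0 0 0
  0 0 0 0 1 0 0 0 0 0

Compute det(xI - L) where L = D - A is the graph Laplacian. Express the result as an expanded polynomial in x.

With the vertex order [1, 2, 3, 4, 5, 6, 7, 8, 9, 10], the degrees are [1, 1, 1, 1, 9, 1, 1, 1, 1, 1], giving D = diag(1, 1, 1, 1, 9, 1, 1, 1, 1, 1) and L = D - A. L has integer entries, so p(x) = det(xI - L) has integer coefficients. Expanding the determinant yields x^10 - 18x^9 + 108x^8 - 336x^7 + 630x^6 - 756x^5 + 588x^4 - 288x^3 + 81x^2 - 10x. Since p(0) = det(-L) = 0, x divides p(x). The eigenvalues sum to 18, which equals trace(L) = 2|E|.

x^10 - 18x^9 + 108x^8 - 336x^7 + 630x^6 - 756x^5 + 588x^4 - 288x^3 + 81x^2 - 10x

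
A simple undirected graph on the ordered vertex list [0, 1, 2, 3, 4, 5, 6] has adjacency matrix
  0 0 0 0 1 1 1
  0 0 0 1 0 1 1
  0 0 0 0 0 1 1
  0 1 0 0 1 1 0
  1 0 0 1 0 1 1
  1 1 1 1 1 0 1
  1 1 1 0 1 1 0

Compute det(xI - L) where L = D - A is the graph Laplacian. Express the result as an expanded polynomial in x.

x^7 - 26x^6 + 271x^5 - 1444x^4 + 4135x^3 - 6020x^2 + 3479x

Each diagonal entry of L is the vertex degree and each off-diagonal entry is -1 where an edge is present, 0 otherwise; in the order [0, 1, 2, 3, 4, 5, 6] the diagonal is [3, 3, 2, 3, 4, 6, 5]. L has integer entries, so p(x) = det(xI - L) has integer coefficients. Expanding the determinant yields x^7 - 26x^6 + 271x^5 - 1444x^4 + 4135x^3 - 6020x^2 + 3479x. The coefficient of x^6 equals -trace(L) = -26, matching the sum of degrees. The largest eigenvalue, 7, is at most the vertex count 7.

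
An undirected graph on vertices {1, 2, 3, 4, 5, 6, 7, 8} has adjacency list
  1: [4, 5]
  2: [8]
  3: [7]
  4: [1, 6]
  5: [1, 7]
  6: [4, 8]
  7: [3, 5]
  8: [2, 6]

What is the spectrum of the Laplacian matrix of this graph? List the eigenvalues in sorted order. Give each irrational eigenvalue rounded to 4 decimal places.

Each diagonal entry of L is the vertex degree and each off-diagonal entry is -1 where an edge is present, 0 otherwise; in the order [1, 2, 3, 4, 5, 6, 7, 8] the diagonal is [2, 1, 1, 2, 2, 2, 2, 2]. Diagonalising L (or applying a numerical eigensolver to the 8x8 matrix) gives the spectrum above. The eigenvalues sum to 14, which equals trace(L) = 2|E|.

[0, 0.1522, 0.5858, 1.2346, 2, 2.7654, 3.4142, 3.8478]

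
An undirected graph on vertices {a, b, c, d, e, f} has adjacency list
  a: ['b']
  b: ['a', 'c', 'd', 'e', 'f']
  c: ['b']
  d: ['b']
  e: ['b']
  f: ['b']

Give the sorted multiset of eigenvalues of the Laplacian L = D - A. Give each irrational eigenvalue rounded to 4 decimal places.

With the vertex order [a, b, c, d, e, f], the degrees are [1, 5, 1, 1, 1, 1], giving D = diag(1, 5, 1, 1, 1, 1) and L = D - A. L is symmetric positive semidefinite, so every eigenvalue is real and nonnegative. The largest eigenvalue, 6, is at most the vertex count 6.

[0, 1, 1, 1, 1, 6]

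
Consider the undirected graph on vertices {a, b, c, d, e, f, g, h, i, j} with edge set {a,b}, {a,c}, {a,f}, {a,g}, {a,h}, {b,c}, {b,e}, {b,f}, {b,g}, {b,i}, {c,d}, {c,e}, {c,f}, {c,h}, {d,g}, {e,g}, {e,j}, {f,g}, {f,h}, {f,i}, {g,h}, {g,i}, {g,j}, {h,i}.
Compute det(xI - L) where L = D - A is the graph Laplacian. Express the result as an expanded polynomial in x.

x^10 - 48x^9 + 997x^8 - 11732x^7 + 85928x^6 - 404720x^5 + 1220348x^4 - 2259754x^3 + 2319000x^2 - 1001080x

Each diagonal entry of L is the vertex degree and each off-diagonal entry is -1 where an edge is present, 0 otherwise; in the order [a, b, c, d, e, f, g, h, i, j] the diagonal is [5, 6, 6, 2, 4, 6, 8, 5, 4, 2]. Computing det(xI - L) by cofactor expansion (or equivalently via sum-over-permutations) gives x^10 - 48x^9 + 997x^8 - 11732x^7 + 85928x^6 - 404720x^5 + 1220348x^4 - 2259754x^3 + 2319000x^2 - 1001080x. Since p(0) = det(-L) = 0, x divides p(x). The eigenvalues sum to 48, which equals trace(L) = 2|E|. By the matrix-tree theorem the graph has (1/10) * product of the nonzero eigenvalues = 100108 spanning trees.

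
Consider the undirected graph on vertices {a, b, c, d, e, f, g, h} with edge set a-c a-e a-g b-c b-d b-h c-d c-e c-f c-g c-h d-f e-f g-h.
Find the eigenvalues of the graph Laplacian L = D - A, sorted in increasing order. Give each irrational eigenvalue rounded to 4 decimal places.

[0, 1.7530, 1.7530, 3.4450, 3.4450, 4.8019, 4.8019, 8]

Reading degrees in the order [a, b, c, d, e, f, g, h] gives [3, 3, 7, 3, 3, 3, 3, 3]; set D = diag(3, 3, 7, 3, 3, 3, 3, 3) and form L = D - A. L is symmetric positive semidefinite, so every eigenvalue is real and nonnegative. The largest eigenvalue, 8, is at most the vertex count 8.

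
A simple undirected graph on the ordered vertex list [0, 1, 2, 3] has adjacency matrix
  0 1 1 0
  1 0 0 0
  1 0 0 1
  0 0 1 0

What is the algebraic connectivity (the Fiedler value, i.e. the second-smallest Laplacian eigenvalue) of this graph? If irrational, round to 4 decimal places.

0.5858

Reading degrees in the order [0, 1, 2, 3] gives [2, 1, 2, 1]; set D = diag(2, 1, 2, 1) and form L = D - A. The sorted Laplacian eigenvalues are [0, 0.5858, 2, 3.4142]; the algebraic connectivity is the second entry, 0.5858. The eigenvalues sum to 6, which equals trace(L) = 2|E|.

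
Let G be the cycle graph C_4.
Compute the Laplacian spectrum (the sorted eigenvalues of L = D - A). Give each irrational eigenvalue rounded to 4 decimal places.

The graph has 4 vertices and degree multiset [2, 2, 2, 2]; D is the diagonal matrix of degrees and L = D - A. The multiplicity of 0 as a Laplacian eigenvalue equals the number of connected components. The largest eigenvalue, 4, is at most the vertex count 4.

[0, 2, 2, 4]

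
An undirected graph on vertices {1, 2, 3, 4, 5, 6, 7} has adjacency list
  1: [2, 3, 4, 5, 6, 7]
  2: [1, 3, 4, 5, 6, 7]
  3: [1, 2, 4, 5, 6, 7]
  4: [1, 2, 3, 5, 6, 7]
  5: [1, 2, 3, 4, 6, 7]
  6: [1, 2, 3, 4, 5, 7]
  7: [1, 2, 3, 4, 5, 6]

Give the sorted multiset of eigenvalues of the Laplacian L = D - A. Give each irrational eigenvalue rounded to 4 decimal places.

Reading degrees in the order [1, 2, 3, 4, 5, 6, 7] gives [6, 6, 6, 6, 6, 6, 6]; set D = diag(6, 6, 6, 6, 6, 6, 6) and form L = D - A. Diagonalising L (or applying a numerical eigensolver to the 7x7 matrix) gives the spectrum above. The single zero eigenvalue shows the graph is connected. There is one zero in the spectrum, matching the 1 component.

[0, 7, 7, 7, 7, 7, 7]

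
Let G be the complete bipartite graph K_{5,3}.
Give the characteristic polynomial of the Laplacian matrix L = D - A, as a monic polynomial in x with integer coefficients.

The graph has 8 vertices and degree multiset [5, 5, 5, 3, 3, 3, 3, 3]; D is the diagonal matrix of degrees and L = D - A. L has integer entries, so p(x) = det(xI - L) has integer coefficients. Expanding the determinant yields x^8 - 30x^7 + 375x^6 - 2540x^5 + 10095x^4 - 23598x^3 + 30105x^2 - 16200x. The constant term is 0 because L is singular (the all-ones vector lies in its kernel). The eigenvalues sum to 30, which equals trace(L) = 2|E|.

x^8 - 30x^7 + 375x^6 - 2540x^5 + 10095x^4 - 23598x^3 + 30105x^2 - 16200x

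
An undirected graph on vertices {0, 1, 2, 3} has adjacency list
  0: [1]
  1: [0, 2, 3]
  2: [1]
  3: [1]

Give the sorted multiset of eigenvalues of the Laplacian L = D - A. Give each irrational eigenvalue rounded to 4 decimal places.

With the vertex order [0, 1, 2, 3], the degrees are [1, 3, 1, 1], giving D = diag(1, 3, 1, 1) and L = D - A. The multiplicity of 0 as a Laplacian eigenvalue equals the number of connected components. The single zero eigenvalue shows the graph is connected. The largest eigenvalue, 4, is at most the vertex count 4.

[0, 1, 1, 4]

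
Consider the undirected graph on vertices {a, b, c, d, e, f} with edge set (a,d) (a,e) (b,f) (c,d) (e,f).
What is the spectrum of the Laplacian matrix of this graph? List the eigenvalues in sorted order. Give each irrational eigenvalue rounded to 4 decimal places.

With the vertex order [a, b, c, d, e, f], the degrees are [2, 1, 1, 2, 2, 2], giving D = diag(2, 1, 1, 2, 2, 2) and L = D - A. Since every row of L sums to 0, the all-ones vector is in the kernel and 0 is an eigenvalue. The single zero eigenvalue shows the graph is connected. There is one zero in the spectrum, matching the 1 component.

[0, 0.2679, 1, 2, 3, 3.7321]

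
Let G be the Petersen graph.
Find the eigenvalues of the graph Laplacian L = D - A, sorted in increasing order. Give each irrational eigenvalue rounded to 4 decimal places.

The graph has 10 vertices and degree multiset [3, 3, 3, 3, 3, 3, 3, 3, 3, 3]; D is the diagonal matrix of degrees and L = D - A. L is symmetric positive semidefinite, so every eigenvalue is real and nonnegative. The single zero eigenvalue shows the graph is connected. The eigenvalues sum to 30, which equals trace(L) = 2|E|.

[0, 2, 2, 2, 2, 2, 5, 5, 5, 5]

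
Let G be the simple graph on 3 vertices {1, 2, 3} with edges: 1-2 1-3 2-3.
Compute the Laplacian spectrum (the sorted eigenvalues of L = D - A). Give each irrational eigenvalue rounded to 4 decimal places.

[0, 3, 3]

Reading degrees in the order [1, 2, 3] gives [2, 2, 2]; set D = diag(2, 2, 2) and form L = D - A. The multiplicity of 0 as a Laplacian eigenvalue equals the number of connected components. The single zero eigenvalue shows the graph is connected. The eigenvalues sum to 6, which equals trace(L) = 2|E|.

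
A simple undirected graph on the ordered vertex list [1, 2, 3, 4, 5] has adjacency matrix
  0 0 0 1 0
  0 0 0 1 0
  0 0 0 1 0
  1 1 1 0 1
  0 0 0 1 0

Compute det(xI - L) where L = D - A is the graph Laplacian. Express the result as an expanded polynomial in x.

Each diagonal entry of L is the vertex degree and each off-diagonal entry is -1 where an edge is present, 0 otherwise; in the order [1, 2, 3, 4, 5] the diagonal is [1, 1, 1, 4, 1]. L has integer entries, so p(x) = det(xI - L) has integer coefficients. Expanding the determinant yields x^5 - 8x^4 + 18x^3 - 16x^2 + 5x. The constant term is 0 because L is singular (the all-ones vector lies in its kernel). The largest eigenvalue, 5, is at most the vertex count 5.

x^5 - 8x^4 + 18x^3 - 16x^2 + 5x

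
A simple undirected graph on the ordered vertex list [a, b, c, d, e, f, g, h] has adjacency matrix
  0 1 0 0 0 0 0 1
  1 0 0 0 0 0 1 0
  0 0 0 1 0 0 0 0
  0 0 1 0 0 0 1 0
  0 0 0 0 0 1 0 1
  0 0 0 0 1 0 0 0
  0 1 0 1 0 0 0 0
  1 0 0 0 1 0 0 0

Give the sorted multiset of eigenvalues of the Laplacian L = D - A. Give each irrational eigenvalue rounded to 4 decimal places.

[0, 0.1522, 0.5858, 1.2346, 2, 2.7654, 3.4142, 3.8478]

Each diagonal entry of L is the vertex degree and each off-diagonal entry is -1 where an edge is present, 0 otherwise; in the order [a, b, c, d, e, f, g, h] the diagonal is [2, 2, 1, 2, 2, 1, 2, 2]. L is symmetric positive semidefinite, so every eigenvalue is real and nonnegative.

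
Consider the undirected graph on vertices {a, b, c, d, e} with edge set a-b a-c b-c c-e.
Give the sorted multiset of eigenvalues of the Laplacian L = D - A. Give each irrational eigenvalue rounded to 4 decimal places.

Reading degrees in the order [a, b, c, d, e] gives [2, 2, 3, 0, 1]; set D = diag(2, 2, 3, 0, 1) and form L = D - A. Diagonalising L (or applying a numerical eigensolver to the 5x5 matrix) gives the spectrum above. The 2 zero eigenvalues correspond to the 2 connected components. There are 2 zeros in the spectrum, matching the 2 components. The largest eigenvalue, 4, is at most the vertex count 5.

[0, 0, 1, 3, 4]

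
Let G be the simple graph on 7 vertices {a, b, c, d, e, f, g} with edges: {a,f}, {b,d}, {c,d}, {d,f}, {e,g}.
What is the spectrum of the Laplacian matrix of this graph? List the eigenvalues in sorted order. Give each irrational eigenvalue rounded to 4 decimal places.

[0, 0, 0.5188, 1, 2, 2.3111, 4.1701]

With the vertex order [a, b, c, d, e, f, g], the degrees are [1, 1, 1, 3, 1, 2, 1], giving D = diag(1, 1, 1, 3, 1, 2, 1) and L = D - A. Since every row of L sums to 0, the all-ones vector is in the kernel and 0 is an eigenvalue. The 2 zero eigenvalues correspond to the 2 connected components.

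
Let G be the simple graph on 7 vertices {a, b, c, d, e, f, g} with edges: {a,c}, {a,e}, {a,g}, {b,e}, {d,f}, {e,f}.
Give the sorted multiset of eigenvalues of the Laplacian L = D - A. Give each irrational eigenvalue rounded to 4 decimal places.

[0, 0.3217, 0.6802, 1, 2.1397, 3.2297, 4.6287]

Reading degrees in the order [a, b, c, d, e, f, g] gives [3, 1, 1, 1, 3, 2, 1]; set D = diag(3, 1, 1, 1, 3, 2, 1) and form L = D - A. The multiplicity of 0 as a Laplacian eigenvalue equals the number of connected components. The largest eigenvalue, 4.6287, is at most the vertex count 7.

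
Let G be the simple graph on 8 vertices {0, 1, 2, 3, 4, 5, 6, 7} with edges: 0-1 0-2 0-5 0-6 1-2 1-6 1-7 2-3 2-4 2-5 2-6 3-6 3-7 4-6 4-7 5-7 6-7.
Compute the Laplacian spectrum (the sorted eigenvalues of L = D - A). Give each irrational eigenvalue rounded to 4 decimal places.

Reading degrees in the order [0, 1, 2, 3, 4, 5, 6, 7] gives [4, 4, 6, 3, 3, 3, 6, 5]; set D = diag(4, 4, 6, 3, 3, 3, 6, 5) and form L = D - A. Since every row of L sums to 0, the all-ones vector is in the kernel and 0 is an eigenvalue. The single zero eigenvalue shows the graph is connected. By the matrix-tree theorem the graph has (1/8) * product of the nonzero eigenvalues = 4557 spanning trees. The largest eigenvalue, 7.6488, is at most the vertex count 8.

[0, 2.4872, 3, 3.3618, 4.5955, 5.9068, 7, 7.6488]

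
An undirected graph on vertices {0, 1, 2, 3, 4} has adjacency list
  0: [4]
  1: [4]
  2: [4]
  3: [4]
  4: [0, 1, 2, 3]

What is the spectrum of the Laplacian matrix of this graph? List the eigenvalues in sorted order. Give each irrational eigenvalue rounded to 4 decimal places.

Reading degrees in the order [0, 1, 2, 3, 4] gives [1, 1, 1, 1, 4]; set D = diag(1, 1, 1, 1, 4) and form L = D - A. The multiplicity of 0 as a Laplacian eigenvalue equals the number of connected components. There is one zero in the spectrum, matching the 1 component.

[0, 1, 1, 1, 5]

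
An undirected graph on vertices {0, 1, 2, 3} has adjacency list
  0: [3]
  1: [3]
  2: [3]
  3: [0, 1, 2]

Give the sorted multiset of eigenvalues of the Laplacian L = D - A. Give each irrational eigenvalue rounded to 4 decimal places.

Reading degrees in the order [0, 1, 2, 3] gives [1, 1, 1, 3]; set D = diag(1, 1, 1, 3) and form L = D - A. Since every row of L sums to 0, the all-ones vector is in the kernel and 0 is an eigenvalue. The single zero eigenvalue shows the graph is connected. The eigenvalues sum to 6, which equals trace(L) = 2|E|.

[0, 1, 1, 4]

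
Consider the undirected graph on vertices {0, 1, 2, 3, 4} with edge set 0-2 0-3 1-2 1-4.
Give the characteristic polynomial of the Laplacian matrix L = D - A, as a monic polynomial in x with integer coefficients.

Reading degrees in the order [0, 1, 2, 3, 4] gives [2, 2, 2, 1, 1]; set D = diag(2, 2, 2, 1, 1) and form L = D - A. Computing det(xI - L) by cofactor expansion (or equivalently via sum-over-permutations) gives x^5 - 8x^4 + 21x^3 - 20x^2 + 5x. The coefficient of x^4 equals -trace(L) = -8, matching the sum of degrees. The eigenvalues sum to 8, which equals trace(L) = 2|E|.

x^5 - 8x^4 + 21x^3 - 20x^2 + 5x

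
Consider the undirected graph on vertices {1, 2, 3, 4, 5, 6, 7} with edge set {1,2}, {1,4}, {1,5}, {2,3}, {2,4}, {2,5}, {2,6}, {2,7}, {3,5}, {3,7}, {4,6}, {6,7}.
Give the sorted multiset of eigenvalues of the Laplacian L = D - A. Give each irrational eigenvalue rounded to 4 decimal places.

[0, 2, 2, 4, 4, 5, 7]

With the vertex order [1, 2, 3, 4, 5, 6, 7], the degrees are [3, 6, 3, 3, 3, 3, 3], giving D = diag(3, 6, 3, 3, 3, 3, 3) and L = D - A. The multiplicity of 0 as a Laplacian eigenvalue equals the number of connected components. By the matrix-tree theorem the graph has (1/7) * product of the nonzero eigenvalues = 320 spanning trees.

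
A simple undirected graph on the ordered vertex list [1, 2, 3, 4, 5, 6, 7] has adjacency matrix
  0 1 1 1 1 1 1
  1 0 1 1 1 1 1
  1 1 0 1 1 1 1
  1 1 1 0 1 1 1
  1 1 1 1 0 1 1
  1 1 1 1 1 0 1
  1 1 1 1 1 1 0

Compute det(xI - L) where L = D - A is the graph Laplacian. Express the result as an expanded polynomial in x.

x^7 - 42x^6 + 735x^5 - 6860x^4 + 36015x^3 - 100842x^2 + 117649x

With the vertex order [1, 2, 3, 4, 5, 6, 7], the degrees are [6, 6, 6, 6, 6, 6, 6], giving D = diag(6, 6, 6, 6, 6, 6, 6) and L = D - A. L has integer entries, so p(x) = det(xI - L) has integer coefficients. Expanding the determinant yields x^7 - 42x^6 + 735x^5 - 6860x^4 + 36015x^3 - 100842x^2 + 117649x. The constant term is 0 because L is singular (the all-ones vector lies in its kernel).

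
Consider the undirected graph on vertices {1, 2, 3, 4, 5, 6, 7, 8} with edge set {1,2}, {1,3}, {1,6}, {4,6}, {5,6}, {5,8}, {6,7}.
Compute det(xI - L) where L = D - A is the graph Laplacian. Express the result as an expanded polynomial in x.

Each diagonal entry of L is the vertex degree and each off-diagonal entry is -1 where an edge is present, 0 otherwise; in the order [1, 2, 3, 4, 5, 6, 7, 8] the diagonal is [3, 1, 1, 1, 2, 4, 1, 1]. Computing det(xI - L) by cofactor expansion (or equivalently via sum-over-permutations) gives x^8 - 14x^7 + 74x^6 - 190x^5 + 255x^4 - 180x^3 + 62x^2 - 8x. Since p(0) = det(-L) = 0, x divides p(x). The eigenvalues sum to 14, which equals trace(L) = 2|E|.

x^8 - 14x^7 + 74x^6 - 190x^5 + 255x^4 - 180x^3 + 62x^2 - 8x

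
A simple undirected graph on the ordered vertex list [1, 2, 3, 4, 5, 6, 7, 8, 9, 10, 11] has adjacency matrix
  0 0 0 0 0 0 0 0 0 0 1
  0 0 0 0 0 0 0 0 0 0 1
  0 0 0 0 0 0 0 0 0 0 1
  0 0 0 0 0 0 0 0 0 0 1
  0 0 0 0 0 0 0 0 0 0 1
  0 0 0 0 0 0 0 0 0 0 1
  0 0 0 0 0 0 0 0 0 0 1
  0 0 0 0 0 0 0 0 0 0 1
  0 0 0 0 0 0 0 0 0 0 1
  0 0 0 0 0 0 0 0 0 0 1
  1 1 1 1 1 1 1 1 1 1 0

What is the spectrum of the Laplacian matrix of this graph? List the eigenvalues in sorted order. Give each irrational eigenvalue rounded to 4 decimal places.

[0, 1, 1, 1, 1, 1, 1, 1, 1, 1, 11]

Each diagonal entry of L is the vertex degree and each off-diagonal entry is -1 where an edge is present, 0 otherwise; in the order [1, 2, 3, 4, 5, 6, 7, 8, 9, 10, 11] the diagonal is [1, 1, 1, 1, 1, 1, 1, 1, 1, 1, 10]. Since every row of L sums to 0, the all-ones vector is in the kernel and 0 is an eigenvalue. The single zero eigenvalue shows the graph is connected. The largest eigenvalue, 11, is at most the vertex count 11.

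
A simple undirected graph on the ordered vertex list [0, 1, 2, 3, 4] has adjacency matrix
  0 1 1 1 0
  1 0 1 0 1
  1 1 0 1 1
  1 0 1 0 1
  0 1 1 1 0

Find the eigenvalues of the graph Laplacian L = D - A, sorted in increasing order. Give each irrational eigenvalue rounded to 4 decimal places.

[0, 3, 3, 5, 5]

Each diagonal entry of L is the vertex degree and each off-diagonal entry is -1 where an edge is present, 0 otherwise; in the order [0, 1, 2, 3, 4] the diagonal is [3, 3, 4, 3, 3]. Diagonalising L (or applying a numerical eigensolver to the 5x5 matrix) gives the spectrum above. The eigenvalues sum to 16, which equals trace(L) = 2|E|. The largest eigenvalue, 5, is at most the vertex count 5.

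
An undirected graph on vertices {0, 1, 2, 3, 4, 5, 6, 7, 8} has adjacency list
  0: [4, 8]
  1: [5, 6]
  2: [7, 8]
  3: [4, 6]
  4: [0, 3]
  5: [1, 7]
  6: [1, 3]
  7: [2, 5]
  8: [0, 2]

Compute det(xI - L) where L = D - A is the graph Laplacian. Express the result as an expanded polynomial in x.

Each diagonal entry of L is the vertex degree and each off-diagonal entry is -1 where an edge is present, 0 otherwise; in the order [0, 1, 2, 3, 4, 5, 6, 7, 8] the diagonal is [2, 2, 2, 2, 2, 2, 2, 2, 2]. Computing det(xI - L) by cofactor expansion (or equivalently via sum-over-permutations) gives x^9 - 18x^8 + 135x^7 - 546x^6 + 1287x^5 - 1782x^4 + 1386x^3 - 540x^2 + 81x. Since p(0) = det(-L) = 0, x divides p(x).

x^9 - 18x^8 + 135x^7 - 546x^6 + 1287x^5 - 1782x^4 + 1386x^3 - 540x^2 + 81x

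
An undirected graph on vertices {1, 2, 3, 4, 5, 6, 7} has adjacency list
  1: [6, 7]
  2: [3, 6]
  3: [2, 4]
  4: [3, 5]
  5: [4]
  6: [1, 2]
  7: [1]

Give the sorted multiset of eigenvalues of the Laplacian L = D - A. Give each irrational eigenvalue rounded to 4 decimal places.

Each diagonal entry of L is the vertex degree and each off-diagonal entry is -1 where an edge is present, 0 otherwise; in the order [1, 2, 3, 4, 5, 6, 7] the diagonal is [2, 2, 2, 2, 1, 2, 1]. L is symmetric positive semidefinite, so every eigenvalue is real and nonnegative. There is one zero in the spectrum, matching the 1 component.

[0, 0.1981, 0.7530, 1.5550, 2.4450, 3.2470, 3.8019]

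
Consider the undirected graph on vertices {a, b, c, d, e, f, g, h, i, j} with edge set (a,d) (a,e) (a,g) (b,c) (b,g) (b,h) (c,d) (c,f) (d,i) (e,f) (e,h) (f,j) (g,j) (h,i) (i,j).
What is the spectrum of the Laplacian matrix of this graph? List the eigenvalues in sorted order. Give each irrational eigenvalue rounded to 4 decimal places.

With the vertex order [a, b, c, d, e, f, g, h, i, j], the degrees are [3, 3, 3, 3, 3, 3, 3, 3, 3, 3], giving D = diag(3, 3, 3, 3, 3, 3, 3, 3, 3, 3) and L = D - A. Since every row of L sums to 0, the all-ones vector is in the kernel and 0 is an eigenvalue. The single zero eigenvalue shows the graph is connected. The eigenvalues sum to 30, which equals trace(L) = 2|E|. By the matrix-tree theorem the graph has (1/10) * product of the nonzero eigenvalues = 2000 spanning trees.

[0, 2, 2, 2, 2, 2, 5, 5, 5, 5]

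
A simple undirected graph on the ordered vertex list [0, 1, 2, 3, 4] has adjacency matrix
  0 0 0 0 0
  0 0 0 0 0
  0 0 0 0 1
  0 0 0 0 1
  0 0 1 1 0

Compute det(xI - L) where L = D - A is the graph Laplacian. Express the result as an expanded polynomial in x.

x^5 - 4x^4 + 3x^3

Each diagonal entry of L is the vertex degree and each off-diagonal entry is -1 where an edge is present, 0 otherwise; in the order [0, 1, 2, 3, 4] the diagonal is [0, 0, 1, 1, 2]. The eigenvalues of L are [0, 0, 0, 1, 3]; the characteristic polynomial is the product of (x - lambda_i), which multiplies out to x^5 - 4x^4 + 3x^3. The coefficient of x^4 equals -trace(L) = -4, matching the sum of degrees. The largest eigenvalue, 3, is at most the vertex count 5. There are 3 zeros in the spectrum, matching the 3 components.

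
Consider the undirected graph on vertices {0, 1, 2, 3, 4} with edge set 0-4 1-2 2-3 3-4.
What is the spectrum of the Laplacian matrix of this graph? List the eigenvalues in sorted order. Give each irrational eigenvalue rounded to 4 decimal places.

[0, 0.3820, 1.3820, 2.6180, 3.6180]

Reading degrees in the order [0, 1, 2, 3, 4] gives [1, 1, 2, 2, 2]; set D = diag(1, 1, 2, 2, 2) and form L = D - A. L is symmetric positive semidefinite, so every eigenvalue is real and nonnegative. By the matrix-tree theorem the graph has (1/5) * product of the nonzero eigenvalues = 1 spanning tree.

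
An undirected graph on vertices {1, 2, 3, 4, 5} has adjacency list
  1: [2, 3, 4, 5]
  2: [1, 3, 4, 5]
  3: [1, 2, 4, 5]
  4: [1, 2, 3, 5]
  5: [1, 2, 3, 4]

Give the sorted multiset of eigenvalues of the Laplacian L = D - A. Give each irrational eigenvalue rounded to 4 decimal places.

[0, 5, 5, 5, 5]

Reading degrees in the order [1, 2, 3, 4, 5] gives [4, 4, 4, 4, 4]; set D = diag(4, 4, 4, 4, 4) and form L = D - A. The multiplicity of 0 as a Laplacian eigenvalue equals the number of connected components. The single zero eigenvalue shows the graph is connected.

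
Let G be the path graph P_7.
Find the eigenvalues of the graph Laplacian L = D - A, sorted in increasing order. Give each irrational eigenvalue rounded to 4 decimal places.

[0, 0.1981, 0.7530, 1.5550, 2.4450, 3.2470, 3.8019]

The graph has 7 vertices and degree multiset [2, 2, 2, 2, 2, 1, 1]; D is the diagonal matrix of degrees and L = D - A. Since every row of L sums to 0, the all-ones vector is in the kernel and 0 is an eigenvalue. By the matrix-tree theorem the graph has (1/7) * product of the nonzero eigenvalues = 1 spanning tree.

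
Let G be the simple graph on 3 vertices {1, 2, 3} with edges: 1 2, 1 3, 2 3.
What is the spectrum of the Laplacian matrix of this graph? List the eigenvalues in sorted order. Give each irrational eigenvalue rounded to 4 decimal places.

Reading degrees in the order [1, 2, 3] gives [2, 2, 2]; set D = diag(2, 2, 2) and form L = D - A. The multiplicity of 0 as a Laplacian eigenvalue equals the number of connected components. The single zero eigenvalue shows the graph is connected. The largest eigenvalue, 3, is at most the vertex count 3. There is one zero in the spectrum, matching the 1 component.

[0, 3, 3]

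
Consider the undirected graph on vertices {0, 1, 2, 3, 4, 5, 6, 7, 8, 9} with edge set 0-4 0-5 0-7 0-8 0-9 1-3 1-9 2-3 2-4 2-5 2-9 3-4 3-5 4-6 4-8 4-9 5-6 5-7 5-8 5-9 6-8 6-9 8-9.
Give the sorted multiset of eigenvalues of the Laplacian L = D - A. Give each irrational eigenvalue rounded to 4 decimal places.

Each diagonal entry of L is the vertex degree and each off-diagonal entry is -1 where an edge is present, 0 otherwise; in the order [0, 1, 2, 3, 4, 5, 6, 7, 8, 9] the diagonal is [5, 2, 4, 4, 6, 7, 4, 2, 5, 7]. Diagonalising L (or applying a numerical eigensolver to the 10x10 matrix) gives the spectrum above. The eigenvalues sum to 46, which equals trace(L) = 2|E|.

[0, 1.5046, 2.1185, 3.2016, 4.6319, 4.9661, 6.2460, 6.5749, 8.0233, 8.7330]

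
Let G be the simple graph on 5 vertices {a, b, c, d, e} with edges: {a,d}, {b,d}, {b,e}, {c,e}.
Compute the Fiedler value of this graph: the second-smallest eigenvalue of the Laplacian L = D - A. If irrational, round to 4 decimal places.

Reading degrees in the order [a, b, c, d, e] gives [1, 2, 1, 2, 2]; set D = diag(1, 2, 1, 2, 2) and form L = D - A. The smallest Laplacian eigenvalue is always 0. The next one, lambda_2 = 0.3820, measures how hard the graph is to disconnect: larger values mean better connectivity. The largest eigenvalue, 3.6180, is at most the vertex count 5.

0.3820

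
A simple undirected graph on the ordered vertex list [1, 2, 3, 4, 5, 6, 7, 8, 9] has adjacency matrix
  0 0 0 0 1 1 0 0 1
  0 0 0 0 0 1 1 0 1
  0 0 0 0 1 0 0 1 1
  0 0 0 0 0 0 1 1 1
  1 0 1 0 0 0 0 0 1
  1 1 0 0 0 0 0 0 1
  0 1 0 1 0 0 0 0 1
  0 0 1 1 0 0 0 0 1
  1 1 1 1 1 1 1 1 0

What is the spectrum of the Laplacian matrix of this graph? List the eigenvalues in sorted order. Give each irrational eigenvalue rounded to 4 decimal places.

[0, 1.5858, 1.5858, 3, 3, 4.4142, 4.4142, 5, 9]

Each diagonal entry of L is the vertex degree and each off-diagonal entry is -1 where an edge is present, 0 otherwise; in the order [1, 2, 3, 4, 5, 6, 7, 8, 9] the diagonal is [3, 3, 3, 3, 3, 3, 3, 3, 8]. The multiplicity of 0 as a Laplacian eigenvalue equals the number of connected components. The single zero eigenvalue shows the graph is connected. The largest eigenvalue, 9, is at most the vertex count 9. By the matrix-tree theorem the graph has (1/9) * product of the nonzero eigenvalues = 2205 spanning trees.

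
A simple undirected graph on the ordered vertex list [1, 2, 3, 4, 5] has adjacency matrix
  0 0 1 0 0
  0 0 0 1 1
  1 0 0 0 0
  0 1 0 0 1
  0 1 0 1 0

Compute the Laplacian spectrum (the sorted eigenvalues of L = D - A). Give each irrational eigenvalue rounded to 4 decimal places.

[0, 0, 2, 3, 3]

Each diagonal entry of L is the vertex degree and each off-diagonal entry is -1 where an edge is present, 0 otherwise; in the order [1, 2, 3, 4, 5] the diagonal is [1, 2, 1, 2, 2]. Since every row of L sums to 0, the all-ones vector is in the kernel and 0 is an eigenvalue. The 2 zero eigenvalues correspond to the 2 connected components. There are 2 zeros in the spectrum, matching the 2 components.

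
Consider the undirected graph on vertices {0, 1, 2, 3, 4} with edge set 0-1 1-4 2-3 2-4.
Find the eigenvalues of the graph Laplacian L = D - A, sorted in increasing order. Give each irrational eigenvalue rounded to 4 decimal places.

[0, 0.3820, 1.3820, 2.6180, 3.6180]

Each diagonal entry of L is the vertex degree and each off-diagonal entry is -1 where an edge is present, 0 otherwise; in the order [0, 1, 2, 3, 4] the diagonal is [1, 2, 2, 1, 2]. L is symmetric positive semidefinite, so every eigenvalue is real and nonnegative.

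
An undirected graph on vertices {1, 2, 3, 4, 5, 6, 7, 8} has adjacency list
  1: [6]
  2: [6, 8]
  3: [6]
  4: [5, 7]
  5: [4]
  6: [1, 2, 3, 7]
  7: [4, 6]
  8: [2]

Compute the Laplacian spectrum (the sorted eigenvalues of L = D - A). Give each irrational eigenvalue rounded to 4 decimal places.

With the vertex order [1, 2, 3, 4, 5, 6, 7, 8], the degrees are [1, 2, 1, 2, 1, 4, 2, 1], giving D = diag(1, 2, 1, 2, 1, 4, 2, 1) and L = D - A. The multiplicity of 0 as a Laplacian eigenvalue equals the number of connected components. The single zero eigenvalue shows the graph is connected. By the matrix-tree theorem the graph has (1/8) * product of the nonzero eigenvalues = 1 spanning tree.

[0, 0.2538, 0.5472, 1, 1.4689, 2.4066, 3.1504, 5.1732]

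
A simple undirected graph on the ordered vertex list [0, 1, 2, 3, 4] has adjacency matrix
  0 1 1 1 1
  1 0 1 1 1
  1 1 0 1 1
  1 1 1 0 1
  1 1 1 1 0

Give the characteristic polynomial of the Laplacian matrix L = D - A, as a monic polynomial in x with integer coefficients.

With the vertex order [0, 1, 2, 3, 4], the degrees are [4, 4, 4, 4, 4], giving D = diag(4, 4, 4, 4, 4) and L = D - A. Computing det(xI - L) by cofactor expansion (or equivalently via sum-over-permutations) gives x^5 - 20x^4 + 150x^3 - 500x^2 + 625x. Since p(0) = det(-L) = 0, x divides p(x).

x^5 - 20x^4 + 150x^3 - 500x^2 + 625x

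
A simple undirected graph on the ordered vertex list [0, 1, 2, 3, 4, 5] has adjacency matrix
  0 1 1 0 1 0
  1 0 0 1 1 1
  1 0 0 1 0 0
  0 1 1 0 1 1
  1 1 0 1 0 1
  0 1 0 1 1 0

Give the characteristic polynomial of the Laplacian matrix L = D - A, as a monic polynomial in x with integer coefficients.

Each diagonal entry of L is the vertex degree and each off-diagonal entry is -1 where an edge is present, 0 otherwise; in the order [0, 1, 2, 3, 4, 5] the diagonal is [3, 4, 2, 4, 4, 3]. L has integer entries, so p(x) = det(xI - L) has integer coefficients. Expanding the determinant yields x^6 - 20x^5 + 155x^4 - 578x^3 + 1028x^2 - 690x. The constant term is 0 because L is singular (the all-ones vector lies in its kernel).

x^6 - 20x^5 + 155x^4 - 578x^3 + 1028x^2 - 690x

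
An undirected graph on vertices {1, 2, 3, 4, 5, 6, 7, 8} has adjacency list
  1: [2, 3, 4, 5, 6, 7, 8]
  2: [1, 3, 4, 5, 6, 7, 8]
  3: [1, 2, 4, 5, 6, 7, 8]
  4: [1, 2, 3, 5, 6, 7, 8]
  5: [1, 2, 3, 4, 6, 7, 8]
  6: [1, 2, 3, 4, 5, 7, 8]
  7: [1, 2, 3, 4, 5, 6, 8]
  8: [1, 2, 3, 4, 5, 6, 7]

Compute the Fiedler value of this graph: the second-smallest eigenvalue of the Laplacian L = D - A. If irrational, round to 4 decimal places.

Reading degrees in the order [1, 2, 3, 4, 5, 6, 7, 8] gives [7, 7, 7, 7, 7, 7, 7, 7]; set D = diag(7, 7, 7, 7, 7, 7, 7, 7) and form L = D - A. The smallest Laplacian eigenvalue is always 0. The next one, lambda_2 = 8, measures how hard the graph is to disconnect: larger values mean better connectivity. The largest eigenvalue, 8, is at most the vertex count 8. The eigenvalues sum to 56, which equals trace(L) = 2|E|.

8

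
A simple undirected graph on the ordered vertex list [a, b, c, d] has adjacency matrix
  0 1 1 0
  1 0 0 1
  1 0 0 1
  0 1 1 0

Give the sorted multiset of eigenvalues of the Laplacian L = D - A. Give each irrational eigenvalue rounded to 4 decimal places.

[0, 2, 2, 4]

Each diagonal entry of L is the vertex degree and each off-diagonal entry is -1 where an edge is present, 0 otherwise; in the order [a, b, c, d] the diagonal is [2, 2, 2, 2]. Diagonalising L (or applying a numerical eigensolver to the 4x4 matrix) gives the spectrum above. The single zero eigenvalue shows the graph is connected.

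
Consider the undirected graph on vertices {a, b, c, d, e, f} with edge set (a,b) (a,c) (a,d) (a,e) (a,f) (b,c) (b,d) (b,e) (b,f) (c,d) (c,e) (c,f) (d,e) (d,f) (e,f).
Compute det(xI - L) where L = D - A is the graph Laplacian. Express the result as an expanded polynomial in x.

x^6 - 30x^5 + 360x^4 - 2160x^3 + 6480x^2 - 7776x

Each diagonal entry of L is the vertex degree and each off-diagonal entry is -1 where an edge is present, 0 otherwise; in the order [a, b, c, d, e, f] the diagonal is [5, 5, 5, 5, 5, 5]. Computing det(xI - L) by cofactor expansion (or equivalently via sum-over-permutations) gives x^6 - 30x^5 + 360x^4 - 2160x^3 + 6480x^2 - 7776x. The constant term is 0 because L is singular (the all-ones vector lies in its kernel). By the matrix-tree theorem the graph has (1/6) * product of the nonzero eigenvalues = 1296 spanning trees.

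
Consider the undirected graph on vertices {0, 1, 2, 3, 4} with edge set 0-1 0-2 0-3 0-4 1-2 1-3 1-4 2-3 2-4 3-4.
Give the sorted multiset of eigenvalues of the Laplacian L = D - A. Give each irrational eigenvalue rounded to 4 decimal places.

Each diagonal entry of L is the vertex degree and each off-diagonal entry is -1 where an edge is present, 0 otherwise; in the order [0, 1, 2, 3, 4] the diagonal is [4, 4, 4, 4, 4]. L is symmetric positive semidefinite, so every eigenvalue is real and nonnegative. The single zero eigenvalue shows the graph is connected. The eigenvalues sum to 20, which equals trace(L) = 2|E|.

[0, 5, 5, 5, 5]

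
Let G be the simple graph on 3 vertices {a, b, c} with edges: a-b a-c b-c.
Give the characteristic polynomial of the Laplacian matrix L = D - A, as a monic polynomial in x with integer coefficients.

x^3 - 6x^2 + 9x

Each diagonal entry of L is the vertex degree and each off-diagonal entry is -1 where an edge is present, 0 otherwise; in the order [a, b, c] the diagonal is [2, 2, 2]. Computing det(xI - L) by cofactor expansion (or equivalently via sum-over-permutations) gives x^3 - 6x^2 + 9x. The coefficient of x^2 equals -trace(L) = -6, matching the sum of degrees.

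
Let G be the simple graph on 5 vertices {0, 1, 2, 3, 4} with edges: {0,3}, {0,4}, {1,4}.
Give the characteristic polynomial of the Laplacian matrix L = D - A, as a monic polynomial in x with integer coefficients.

With the vertex order [0, 1, 2, 3, 4], the degrees are [2, 1, 0, 1, 2], giving D = diag(2, 1, 0, 1, 2) and L = D - A. L has integer entries, so p(x) = det(xI - L) has integer coefficients. Expanding the determinant yields x^5 - 6x^4 + 10x^3 - 4x^2. The constant term is 0 because L is singular (the all-ones vector lies in its kernel).

x^5 - 6x^4 + 10x^3 - 4x^2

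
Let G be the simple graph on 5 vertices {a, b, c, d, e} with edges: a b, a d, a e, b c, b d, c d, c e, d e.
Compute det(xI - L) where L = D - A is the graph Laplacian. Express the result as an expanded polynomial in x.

Reading degrees in the order [a, b, c, d, e] gives [3, 3, 3, 4, 3]; set D = diag(3, 3, 3, 4, 3) and form L = D - A. The eigenvalues of L are [0, 3, 3, 5, 5]; the characteristic polynomial is the product of (x - lambda_i), which multiplies out to x^5 - 16x^4 + 94x^3 - 240x^2 + 225x. The coefficient of x^4 equals -trace(L) = -16, matching the sum of degrees.

x^5 - 16x^4 + 94x^3 - 240x^2 + 225x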